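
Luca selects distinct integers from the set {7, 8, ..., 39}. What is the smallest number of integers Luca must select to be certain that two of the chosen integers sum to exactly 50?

20

Two chosen integers sum to 50 exactly when both halves of some pair {x, 50−x} with 11 ≤ x ≤ 50−x ≤ 39 are chosen — 14 such pairs.
The remaining 5 elements (those with no distinct partner in range) can never complete a 50-sum, so the worst case takes all of them and one from each pair: 5 + 14 = 19.
The 20th integer has to be the second member of some pair, so 19 + 1 = 20.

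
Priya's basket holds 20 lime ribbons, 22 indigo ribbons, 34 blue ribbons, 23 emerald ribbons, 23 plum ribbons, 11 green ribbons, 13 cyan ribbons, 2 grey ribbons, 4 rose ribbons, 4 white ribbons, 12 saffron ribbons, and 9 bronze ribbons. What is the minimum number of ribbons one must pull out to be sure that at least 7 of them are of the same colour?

An adversary could hand out at most 6 ribbons per colour (grey, rose, white run out sooner): 6 + 6 + 6 + 6 + 6 + 6 + 6 + 2 + 4 + 4 + 6 + 6 = 64 ribbons and still no colour has 7.
Pigeonhole: one more ribbon lands in a colour already at 6, so 65 draws are enough and 64 are not.

65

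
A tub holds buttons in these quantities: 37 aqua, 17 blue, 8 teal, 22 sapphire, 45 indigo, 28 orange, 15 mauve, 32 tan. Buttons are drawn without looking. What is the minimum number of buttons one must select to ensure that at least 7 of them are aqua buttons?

174

In the worst case for collecting aqua buttons, every non-aqua button comes out first.
There are 17 + 8 + 22 + 45 + 28 + 15 + 32 = 167 non-aqua buttons altogether.
After those, each further button must be aqua, so 167 + 7 = 174 draws guarantee 7 aqua buttons.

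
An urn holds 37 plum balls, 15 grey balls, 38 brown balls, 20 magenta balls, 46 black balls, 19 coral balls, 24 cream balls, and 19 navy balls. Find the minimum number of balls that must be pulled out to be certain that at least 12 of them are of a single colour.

An adversary could hand out at most 11 balls per colour: 11 + 11 + 11 + 11 + 11 + 11 + 11 + 11 = 88 balls and still no colour has 12.
One more ball lands in a colour already at 11, so 89 draws are enough and 88 are not.

89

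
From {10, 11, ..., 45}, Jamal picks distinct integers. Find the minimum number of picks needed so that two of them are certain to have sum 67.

Group the elements by complementary pair {x, 67−x}: {22,45}, {23,44}, {24,43}, …, giving 12 two-element pairs and 12 integers whose partner 67−x falls outside [10,45].
Pigeonhole: treating each of those 24 groups as a pigeonhole, one can pick one integer per group — 24 integers — with no two summing to 67.
The 25th integer lands in an occupied pair, forcing a sum of 67.

25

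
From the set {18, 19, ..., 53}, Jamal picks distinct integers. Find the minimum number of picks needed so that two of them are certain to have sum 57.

A set avoiding the sum 57 can contain at most one of each pair {x, 57−x}, plus the 14 elements whose complement lies outside the range.
The integers 29, …, 53 (25 of them) are such a set: any two sum to at least 29+30 = 59 > 57.
By pigeonhole, any 26th integer completes one of the 11 pairs, so 26 choices force a sum of 57.

26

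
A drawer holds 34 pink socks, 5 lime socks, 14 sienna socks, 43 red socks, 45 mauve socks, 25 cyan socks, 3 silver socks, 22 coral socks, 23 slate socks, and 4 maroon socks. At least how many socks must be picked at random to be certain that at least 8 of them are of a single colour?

62

By the pigeonhole principle, put each drawn sock into a box by colour. The largest draw with every box below 8 takes min(count, 7) from each colour; colours with fewer than 7 contribute all they have.
Σ min(cᵢ, 7) = 7 + 5 + 7 + 7 + 7 + 7 + 3 + 7 + 7 + 4 = 61.
Draw number 61 + 1 = 62 must push one box to 8.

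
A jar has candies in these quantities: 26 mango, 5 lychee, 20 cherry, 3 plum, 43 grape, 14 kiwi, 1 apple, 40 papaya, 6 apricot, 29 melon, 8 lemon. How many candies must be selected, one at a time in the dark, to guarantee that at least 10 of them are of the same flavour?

78

An adversary could hand out at most 9 candies per flavour (5 flavours run out sooner): 9 + 5 + 9 + 3 + 9 + 9 + 1 + 9 + 6 + 9 + 8 = 77 candies and still no flavour has 10.
By pigeonhole, one more candy lands in a flavour already at 9, so 78 draws are enough and 77 are not.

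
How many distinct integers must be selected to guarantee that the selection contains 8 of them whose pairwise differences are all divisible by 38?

Integers whose pairwise differences are multiples of 38 are exactly those sharing a remainder mod 38. By the pigeonhole principle, the 38 residue classes mod 38 are the pigeonholes.
With 266 integers one could put 7 in each residue class and have no class reach 8.
The 267th integer pushes some class to 8, so 38·7 + 1 = 267.

267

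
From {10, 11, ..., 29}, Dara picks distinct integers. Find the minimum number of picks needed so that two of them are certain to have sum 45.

14

Two chosen integers sum to 45 exactly when both halves of some pair {x, 45−x} with 16 ≤ x ≤ 45−x ≤ 29 are chosen — 7 such pairs.
The remaining 6 elements (those with no distinct partner in range) can never complete a 45-sum, so the worst case takes all of them and one from each pair: 6 + 7 = 13.
The 14th integer has to be the second member of some pair, so 13 + 1 = 14.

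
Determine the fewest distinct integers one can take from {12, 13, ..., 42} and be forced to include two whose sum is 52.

Group the elements by complementary pair {x, 52−x}: {12,40}, {13,39}, {14,38}, …, giving 14 two-element pairs, the single value 26 (it cannot pair with itself since the integers are distinct), and 2 integers whose partner 52−x falls outside [12,42].
By the pigeonhole principle, treating each of those 17 groups as a pigeonhole, one can pick one integer per group — 17 integers — with no two summing to 52.
The 18th integer lands in an occupied pair, forcing a sum of 52.

18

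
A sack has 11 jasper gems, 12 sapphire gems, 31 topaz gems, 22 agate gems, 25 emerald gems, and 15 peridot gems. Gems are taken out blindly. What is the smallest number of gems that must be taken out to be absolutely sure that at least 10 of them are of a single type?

The 6 types are the holes; the gems drawn are the pigeons.
To avoid 10 of any one type, the worst case takes at most 9 of each type.
That gives 9 + 9 + 9 + 9 + 9 + 9 = 54 gems with no type reaching 10.
The next gem forces some type to 10, so 54 + 1 = 55.

55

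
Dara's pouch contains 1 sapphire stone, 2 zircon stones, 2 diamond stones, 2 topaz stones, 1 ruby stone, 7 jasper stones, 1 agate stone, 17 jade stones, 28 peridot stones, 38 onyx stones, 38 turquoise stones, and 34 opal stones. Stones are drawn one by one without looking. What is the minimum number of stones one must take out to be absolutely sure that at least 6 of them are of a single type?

40

An adversary could hand out at most 5 stones per type (6 types run out sooner): 1 + 2 + 2 + 2 + 1 + 5 + 1 + 5 + 5 + 5 + 5 + 5 = 39 stones and still no type has 6.
Pigeonhole: one more stone lands in a type already at 5, so 40 draws are enough and 39 are not.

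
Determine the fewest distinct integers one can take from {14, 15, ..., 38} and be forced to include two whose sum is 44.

Two chosen integers sum to 44 exactly when both halves of some pair {x, 44−x} with 14 ≤ x ≤ 44−x ≤ 30 are chosen — 8 such pairs.
The remaining 9 elements (those with no distinct partner in range) can never complete a 44-sum, so the worst case takes all of them and one from each pair: 9 + 8 = 17.
By the pigeonhole principle, the 18th integer has to be the second member of some pair, so 17 + 1 = 18.

18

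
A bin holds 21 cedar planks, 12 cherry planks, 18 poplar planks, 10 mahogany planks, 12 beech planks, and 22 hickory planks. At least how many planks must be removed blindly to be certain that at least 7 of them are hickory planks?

80

In the worst case for collecting hickory planks, every non-hickory plank comes out first.
There are 21 + 12 + 18 + 10 + 12 = 73 non-hickory planks altogether.
After those, each further plank must be hickory, so 73 + 7 = 80 draws guarantee 7 hickory planks.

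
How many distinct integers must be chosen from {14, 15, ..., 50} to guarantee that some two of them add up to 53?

Two chosen integers sum to 53 exactly when both halves of some pair {x, 53−x} with 14 ≤ x ≤ 53−x ≤ 39 are chosen — 13 such pairs.
The remaining 11 elements (those with no distinct partner in range) can never complete a 53-sum, so the worst case takes all of them and one from each pair: 11 + 13 = 24.
By the pigeonhole principle, the 25th integer has to be the second member of some pair, so 24 + 1 = 25.

25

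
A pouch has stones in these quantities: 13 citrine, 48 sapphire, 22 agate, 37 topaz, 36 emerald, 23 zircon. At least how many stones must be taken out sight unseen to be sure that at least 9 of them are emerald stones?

152

In the worst case for collecting emerald stones, every non-emerald stone comes out first.
There are 13 + 48 + 22 + 37 + 23 = 143 non-emerald stones altogether.
After those, each further stone must be emerald, so 143 + 9 = 152 draws guarantee 9 emerald stones.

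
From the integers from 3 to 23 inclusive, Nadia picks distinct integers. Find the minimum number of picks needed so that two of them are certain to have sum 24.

13

Group the elements by complementary pair {x, 24−x}: {3,21}, {4,20}, {5,19}, …, giving 9 two-element pairs, the single value 12 (it cannot pair with itself since the integers are distinct), and 2 integers whose partner 24−x falls outside [3,23].
Pigeonhole: treating each of those 12 groups as a pigeonhole, one can pick one integer per group — 12 integers — with no two summing to 24.
The 13th integer lands in an occupied pair, forcing a sum of 24.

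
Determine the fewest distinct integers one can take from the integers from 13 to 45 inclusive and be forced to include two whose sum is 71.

24

A set avoiding the sum 71 can contain at most one of each pair {x, 71−x}, plus the 13 elements whose complement lies outside the range.
The integers 13, …, 35 (23 of them) are such a set: any two sum to at least 13+14 = 27 and at most 34+35 = 69 < 71.
By pigeonhole, any 24th integer completes one of the 10 pairs, so 24 choices force a sum of 71.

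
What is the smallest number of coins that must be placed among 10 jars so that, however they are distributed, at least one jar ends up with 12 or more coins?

111

With 110 coins one could put exactly 11 in each of the 10 jars, and no jar would reach 12.
One more coin must land in a jar that already has 11, giving it 12.
So 10 × 11 + 1 = 111 coins are required.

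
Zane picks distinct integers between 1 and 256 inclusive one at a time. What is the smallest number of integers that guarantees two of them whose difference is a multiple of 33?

Integers whose pairwise differences are multiples of 33 are exactly those sharing a remainder mod 33. The 33 residue classes mod 33 are the pigeonholes.
With 33 integers one could put 1 in each residue class and have no class reach 2.
The 34th integer pushes some class to 2, so 33·1 + 1 = 34.

34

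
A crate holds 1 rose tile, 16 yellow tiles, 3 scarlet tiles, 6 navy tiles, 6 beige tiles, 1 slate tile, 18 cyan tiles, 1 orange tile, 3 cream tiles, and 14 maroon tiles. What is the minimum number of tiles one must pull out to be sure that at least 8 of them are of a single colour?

43

An adversary could hand out at most 7 tiles per colour (7 colours run out sooner): 1 + 7 + 3 + 6 + 6 + 1 + 7 + 1 + 3 + 7 = 42 tiles and still no colour has 8.
One more tile lands in a colour already at 7, so 43 draws are enough and 42 are not.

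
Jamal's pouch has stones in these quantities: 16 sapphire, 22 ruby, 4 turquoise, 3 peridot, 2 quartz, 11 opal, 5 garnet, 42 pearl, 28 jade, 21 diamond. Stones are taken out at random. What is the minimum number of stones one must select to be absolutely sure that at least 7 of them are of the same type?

51

The 10 types are the holes; the stones drawn are the pigeons.
To avoid 7 of any one type, the worst case takes at most 6 of each type, or every stone of a type that has fewer than 6.
That gives 6 + 6 + 4 + 3 + 2 + 6 + 5 + 6 + 6 + 6 = 50 stones with no type reaching 7.
The next stone forces some type to 7, so 50 + 1 = 51.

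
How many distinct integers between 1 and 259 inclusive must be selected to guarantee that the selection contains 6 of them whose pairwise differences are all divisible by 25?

126

Integers whose pairwise differences are multiples of 25 are exactly those sharing a remainder mod 25. Pigeonhole: the 25 residue classes mod 25 are the pigeonholes.
With 125 integers one could put 5 in each residue class and have no class reach 6.
The 126th integer pushes some class to 6, so 25·5 + 1 = 126.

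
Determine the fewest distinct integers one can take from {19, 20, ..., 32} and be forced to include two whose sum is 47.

Two chosen integers sum to 47 exactly when both halves of some pair {x, 47−x} with 19 ≤ x ≤ 47−x ≤ 28 are chosen — 5 such pairs.
The remaining 4 elements (those with no distinct partner in range) can never complete a 47-sum, so the worst case takes all of them and one from each pair: 4 + 5 = 9.
The 10th integer has to be the second member of some pair, so 9 + 1 = 10.

10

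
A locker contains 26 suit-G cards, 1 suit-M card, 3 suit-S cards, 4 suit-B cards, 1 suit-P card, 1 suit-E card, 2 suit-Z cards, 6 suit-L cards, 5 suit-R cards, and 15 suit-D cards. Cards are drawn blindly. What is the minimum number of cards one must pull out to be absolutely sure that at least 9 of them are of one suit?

40

An adversary could hand out at most 8 cards per suit (8 suits run out sooner): 8 + 1 + 3 + 4 + 1 + 1 + 2 + 6 + 5 + 8 = 39 cards and still no suit has 9.
Pigeonhole: one more card lands in a suit already at 8, so 40 draws are enough and 39 are not.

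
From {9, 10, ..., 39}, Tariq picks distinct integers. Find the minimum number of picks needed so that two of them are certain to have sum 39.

Group the elements by complementary pair {x, 39−x}: {9,30}, {10,29}, {11,28}, …, giving 11 two-element pairs and 9 integers whose partner 39−x falls outside [9,39].
By pigeonhole, treating each of those 20 groups as a pigeonhole, one can pick one integer per group — 20 integers — with no two summing to 39.
The 21st integer lands in an occupied pair, forcing a sum of 39.

21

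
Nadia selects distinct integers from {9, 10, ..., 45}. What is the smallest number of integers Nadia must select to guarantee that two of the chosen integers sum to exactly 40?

27

Group the elements by complementary pair {x, 40−x}: {9,31}, {10,30}, {11,29}, …, giving 11 two-element pairs, the single value 20 (it cannot pair with itself since the integers are distinct), and 14 integers whose partner 40−x falls outside [9,45].
By pigeonhole, treating each of those 26 groups as a pigeonhole, one can pick one integer per group — 26 integers — with no two summing to 40.
The 27th integer lands in an occupied pair, forcing a sum of 40.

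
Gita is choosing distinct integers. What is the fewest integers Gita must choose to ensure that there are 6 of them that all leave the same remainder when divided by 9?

46

The 9 residue classes mod 9 are the pigeonholes.
With 45 integers one could put 5 in each residue class and have no class reach 6.
The 46th integer pushes some class to 6, so 9·5 + 1 = 46.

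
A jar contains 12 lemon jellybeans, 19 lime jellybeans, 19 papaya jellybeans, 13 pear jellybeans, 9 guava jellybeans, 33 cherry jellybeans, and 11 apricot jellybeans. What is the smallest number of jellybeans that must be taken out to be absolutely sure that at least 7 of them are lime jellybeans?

In the worst case for collecting lime jellybeans, every non-lime jellybean comes out first.
There are 12 + 19 + 13 + 9 + 33 + 11 = 97 non-lime jellybeans altogether.
After those, each further jellybean must be lime, so 97 + 7 = 104 draws guarantee 7 lime jellybeans.

104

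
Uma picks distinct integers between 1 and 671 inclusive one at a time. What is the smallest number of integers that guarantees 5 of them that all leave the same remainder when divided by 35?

141

By pigeonhole, the 35 residue classes mod 35 are the pigeonholes.
With 140 integers one could put 4 in each residue class and have no class reach 5.
The 141st integer pushes some class to 5, so 35·4 + 1 = 141.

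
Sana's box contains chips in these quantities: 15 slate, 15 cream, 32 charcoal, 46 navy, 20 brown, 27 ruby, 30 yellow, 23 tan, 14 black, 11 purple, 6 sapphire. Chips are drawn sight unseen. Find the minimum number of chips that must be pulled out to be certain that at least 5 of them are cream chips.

In the worst case for collecting cream chips, every non-cream chip comes out first.
There are 15 + 32 + 46 + 20 + 27 + 30 + 23 + 14 + 11 + 6 = 224 non-cream chips altogether.
After those, each further chip must be cream, so 224 + 5 = 229 draws guarantee 5 cream chips.

229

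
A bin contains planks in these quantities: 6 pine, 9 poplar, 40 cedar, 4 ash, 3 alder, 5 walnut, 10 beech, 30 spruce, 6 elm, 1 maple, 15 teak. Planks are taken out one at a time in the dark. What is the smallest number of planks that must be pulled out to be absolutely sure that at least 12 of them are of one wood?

78

By pigeonhole, put each drawn plank into a box by wood. The largest draw with every box below 12 takes min(count, 11) from each wood; woods with fewer than 11 contribute all they have.
Σ min(cᵢ, 11) = 6 + 9 + 11 + 4 + 3 + 5 + 10 + 11 + 6 + 1 + 11 = 77.
Draw number 77 + 1 = 78 must push one box to 12.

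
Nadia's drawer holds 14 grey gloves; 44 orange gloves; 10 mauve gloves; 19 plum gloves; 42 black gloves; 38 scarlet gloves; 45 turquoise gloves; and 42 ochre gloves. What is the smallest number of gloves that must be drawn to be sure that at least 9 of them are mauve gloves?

253

In the worst case for collecting mauve gloves, every non-mauve glove comes out first.
There are 14 + 44 + 19 + 42 + 38 + 45 + 42 = 244 non-mauve gloves altogether.
After those, each further glove must be mauve, so 244 + 9 = 253 draws guarantee 9 mauve gloves.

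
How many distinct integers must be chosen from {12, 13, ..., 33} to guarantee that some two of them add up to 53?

16

Group the elements by complementary pair {x, 53−x}: {20,33}, {21,32}, {22,31}, …, giving 7 two-element pairs and 8 integers whose partner 53−x falls outside [12,33].
By the pigeonhole principle, treating each of those 15 groups as a pigeonhole, one can pick one integer per group — 15 integers — with no two summing to 53.
The 16th integer lands in an occupied pair, forcing a sum of 53.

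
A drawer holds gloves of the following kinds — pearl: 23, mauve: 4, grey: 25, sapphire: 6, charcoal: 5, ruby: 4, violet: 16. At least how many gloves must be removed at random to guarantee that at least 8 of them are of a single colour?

41

The 7 colours are the holes; the gloves drawn are the pigeons.
To avoid 8 of any one colour, the worst case takes at most 7 of each colour, or every glove of a colour that has fewer than 7.
That gives 7 + 4 + 7 + 6 + 5 + 4 + 7 = 40 gloves with no colour reaching 8.
The next glove forces some colour to 8, so 40 + 1 = 41.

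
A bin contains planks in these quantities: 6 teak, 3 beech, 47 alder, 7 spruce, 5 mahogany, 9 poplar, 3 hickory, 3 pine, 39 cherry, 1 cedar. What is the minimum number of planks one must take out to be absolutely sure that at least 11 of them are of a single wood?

58

The 10 woods are the holes; the planks drawn are the pigeons.
To avoid 11 of any one wood, the worst case takes at most 10 of each wood, or every plank of a wood that has fewer than 10.
That gives 6 + 3 + 10 + 7 + 5 + 9 + 3 + 3 + 10 + 1 = 57 planks with no wood reaching 11.
The next plank forces some wood to 11, so 57 + 1 = 58.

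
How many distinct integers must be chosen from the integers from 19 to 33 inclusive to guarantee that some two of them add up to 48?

11

Two chosen integers sum to 48 exactly when both halves of some pair {x, 48−x} with 19 ≤ x ≤ 48−x ≤ 29 are chosen — 5 such pairs.
The remaining 5 elements (those with no distinct partner in range) can never complete a 48-sum, so the worst case takes all of them and one from each pair: 5 + 5 = 10.
By the pigeonhole principle, the 11th integer has to be the second member of some pair, so 10 + 1 = 11.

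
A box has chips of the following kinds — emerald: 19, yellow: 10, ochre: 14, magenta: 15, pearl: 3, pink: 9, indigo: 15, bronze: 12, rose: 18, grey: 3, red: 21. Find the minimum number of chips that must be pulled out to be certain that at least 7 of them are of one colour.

61

An adversary could hand out at most 6 chips per colour (pearl, grey run out sooner): 6 + 6 + 6 + 6 + 3 + 6 + 6 + 6 + 6 + 3 + 6 = 60 chips and still no colour has 7.
By the pigeonhole principle, one more chip lands in a colour already at 6, so 61 draws are enough and 60 are not.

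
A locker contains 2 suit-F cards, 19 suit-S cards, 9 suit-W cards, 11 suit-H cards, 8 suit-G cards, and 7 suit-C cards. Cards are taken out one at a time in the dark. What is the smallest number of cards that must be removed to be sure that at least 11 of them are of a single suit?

By pigeonhole, the 6 suits are the holes; the cards drawn are the pigeons.
To avoid 11 of any one suit, the worst case takes at most 10 of each suit, or every card of a suit that has fewer than 10.
That gives 2 + 10 + 9 + 10 + 8 + 7 = 46 cards with no suit reaching 11.
The next card forces some suit to 11, so 46 + 1 = 47.

47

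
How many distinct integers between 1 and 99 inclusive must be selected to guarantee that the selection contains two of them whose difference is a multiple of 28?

Integers whose pairwise differences are multiples of 28 are exactly those sharing a remainder mod 28. By the pigeonhole principle, the 28 residue classes mod 28 are the pigeonholes.
With 28 integers one could put 1 in each residue class and have no class reach 2.
The 29th integer pushes some class to 2, so 28·1 + 1 = 29.

29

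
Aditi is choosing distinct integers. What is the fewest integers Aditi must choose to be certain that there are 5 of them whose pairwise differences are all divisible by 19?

Integers whose pairwise differences are multiples of 19 are exactly those sharing a remainder mod 19. The 19 residue classes mod 19 are the pigeonholes.
With 76 integers one could put 4 in each residue class and have no class reach 5.
The 77th integer pushes some class to 5, so 19·4 + 1 = 77.

77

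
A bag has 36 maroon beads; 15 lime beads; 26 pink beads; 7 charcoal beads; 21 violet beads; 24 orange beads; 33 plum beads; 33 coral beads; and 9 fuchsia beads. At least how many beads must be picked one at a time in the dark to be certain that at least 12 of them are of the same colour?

94

Put each drawn bead into a box by colour. The largest draw with every box below 12 takes min(count, 11) from each colour; colours with fewer than 11 contribute all they have.
Σ min(cᵢ, 11) = 11 + 11 + 11 + 7 + 11 + 11 + 11 + 11 + 9 = 93.
Draw number 93 + 1 = 94 must push one box to 12.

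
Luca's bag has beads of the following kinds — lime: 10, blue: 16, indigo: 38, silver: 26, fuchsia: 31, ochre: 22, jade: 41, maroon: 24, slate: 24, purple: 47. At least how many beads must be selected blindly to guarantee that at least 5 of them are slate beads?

In the worst case for collecting slate beads, every non-slate bead comes out first.
There are 10 + 16 + 38 + 26 + 31 + 22 + 41 + 24 + 47 = 255 non-slate beads altogether.
After those, each further bead must be slate, so 255 + 5 = 260 draws guarantee 5 slate beads.

260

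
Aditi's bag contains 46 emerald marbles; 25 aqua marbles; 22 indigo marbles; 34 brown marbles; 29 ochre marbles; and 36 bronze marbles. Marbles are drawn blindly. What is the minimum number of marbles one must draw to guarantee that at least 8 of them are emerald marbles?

In the worst case for collecting emerald marbles, every non-emerald marble comes out first.
There are 25 + 22 + 34 + 29 + 36 = 146 non-emerald marbles altogether.
After those, each further marble must be emerald, so 146 + 8 = 154 draws guarantee 8 emerald marbles.

154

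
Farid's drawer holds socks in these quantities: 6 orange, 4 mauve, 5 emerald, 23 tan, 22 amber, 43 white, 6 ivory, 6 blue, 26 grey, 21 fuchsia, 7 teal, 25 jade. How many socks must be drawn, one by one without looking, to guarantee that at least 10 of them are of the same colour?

Pigeonhole: put each drawn sock into a box by colour. The largest draw with every box below 10 takes min(count, 9) from each colour; colours with fewer than 9 contribute all they have.
Σ min(cᵢ, 9) = 6 + 4 + 5 + 9 + 9 + 9 + 6 + 6 + 9 + 9 + 7 + 9 = 88.
Draw number 88 + 1 = 89 must push one box to 10.

89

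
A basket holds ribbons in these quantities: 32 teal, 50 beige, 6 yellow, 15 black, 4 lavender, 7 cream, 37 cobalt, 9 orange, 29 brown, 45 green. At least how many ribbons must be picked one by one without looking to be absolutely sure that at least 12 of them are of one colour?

An adversary could hand out at most 11 ribbons per colour (4 colours run out sooner): 11 + 11 + 6 + 11 + 4 + 7 + 11 + 9 + 11 + 11 = 92 ribbons and still no colour has 12.
One more ribbon lands in a colour already at 11, so 93 draws are enough and 92 are not.

93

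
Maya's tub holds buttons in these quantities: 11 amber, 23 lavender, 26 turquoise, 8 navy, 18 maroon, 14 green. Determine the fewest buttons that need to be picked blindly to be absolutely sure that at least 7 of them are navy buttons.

99

In the worst case for collecting navy buttons, every non-navy button comes out first.
There are 11 + 23 + 26 + 18 + 14 = 92 non-navy buttons altogether.
After those, each further button must be navy, so 92 + 7 = 99 draws guarantee 7 navy buttons.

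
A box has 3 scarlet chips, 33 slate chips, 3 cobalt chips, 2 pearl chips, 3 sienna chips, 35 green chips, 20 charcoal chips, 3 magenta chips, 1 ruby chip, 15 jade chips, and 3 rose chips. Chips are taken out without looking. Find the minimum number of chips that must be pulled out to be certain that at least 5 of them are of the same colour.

35

An adversary could hand out at most 4 chips per colour (7 colours run out sooner): 3 + 4 + 3 + 2 + 3 + 4 + 4 + 3 + 1 + 4 + 3 = 34 chips and still no colour has 5.
Pigeonhole: one more chip lands in a colour already at 4, so 35 draws are enough and 34 are not.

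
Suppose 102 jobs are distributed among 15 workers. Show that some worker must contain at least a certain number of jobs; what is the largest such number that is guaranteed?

7

The 15 workers are the holes and the 102 jobs are the pigeons.
If every worker held at most 6 jobs, the total would be at most 15 × 6 = 90, which is less than 102.
So some worker holds at least ⌈102/15⌉ = 7 jobs.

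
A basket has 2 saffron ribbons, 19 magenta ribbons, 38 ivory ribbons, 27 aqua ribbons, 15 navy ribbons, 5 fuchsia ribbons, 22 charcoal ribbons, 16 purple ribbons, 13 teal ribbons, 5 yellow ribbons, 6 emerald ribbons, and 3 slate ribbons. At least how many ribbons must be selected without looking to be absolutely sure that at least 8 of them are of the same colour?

71

An adversary could hand out at most 7 ribbons per colour (5 colours run out sooner): 2 + 7 + 7 + 7 + 7 + 5 + 7 + 7 + 7 + 5 + 6 + 3 = 70 ribbons and still no colour has 8.
One more ribbon lands in a colour already at 7, so 71 draws are enough and 70 are not.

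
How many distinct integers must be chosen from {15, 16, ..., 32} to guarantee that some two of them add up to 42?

13

Two chosen integers sum to 42 exactly when both halves of some pair {x, 42−x} with 15 ≤ x ≤ 42−x ≤ 27 are chosen — 6 such pairs.
The remaining 6 elements (those with no distinct partner in range) can never complete a 42-sum, so the worst case takes all of them and one from each pair: 6 + 6 = 12.
By pigeonhole, the 13th integer has to be the second member of some pair, so 12 + 1 = 13.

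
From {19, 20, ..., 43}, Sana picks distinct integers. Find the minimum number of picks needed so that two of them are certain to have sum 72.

19

Group the elements by complementary pair {x, 72−x}: {29,43}, {30,42}, {31,41}, …, giving 7 two-element pairs, the single value 36 (it cannot pair with itself since the integers are distinct), and 10 integers whose partner 72−x falls outside [19,43].
Treating each of those 18 groups as a pigeonhole, one can pick one integer per group — 18 integers — with no two summing to 72.
The 19th integer lands in an occupied pair, forcing a sum of 72.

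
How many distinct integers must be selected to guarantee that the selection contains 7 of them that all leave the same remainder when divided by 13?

79

Pigeonhole: the 13 residue classes mod 13 are the pigeonholes.
With 78 integers one could put 6 in each residue class and have no class reach 7.
The 79th integer pushes some class to 7, so 13·6 + 1 = 79.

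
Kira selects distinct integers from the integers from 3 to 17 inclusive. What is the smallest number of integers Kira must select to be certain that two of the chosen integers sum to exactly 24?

11

Two chosen integers sum to 24 exactly when both halves of some pair {x, 24−x} with 7 ≤ x ≤ 24−x ≤ 17 are chosen — 5 such pairs.
The remaining 5 elements (those with no distinct partner in range) can never complete a 24-sum, so the worst case takes all of them and one from each pair: 5 + 5 = 10.
The 11th integer has to be the second member of some pair, so 10 + 1 = 11.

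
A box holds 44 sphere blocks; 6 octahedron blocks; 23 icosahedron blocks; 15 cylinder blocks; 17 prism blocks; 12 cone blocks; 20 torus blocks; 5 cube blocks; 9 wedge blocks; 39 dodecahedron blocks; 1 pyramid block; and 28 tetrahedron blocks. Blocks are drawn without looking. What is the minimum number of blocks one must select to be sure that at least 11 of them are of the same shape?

By the pigeonhole principle, put each drawn block into a box by shape. The largest draw with every box below 11 takes min(count, 10) from each shape; shapes with fewer than 10 contribute all they have.
Σ min(cᵢ, 10) = 10 + 6 + 10 + 10 + 10 + 10 + 10 + 5 + 9 + 10 + 1 + 10 = 101.
Draw number 101 + 1 = 102 must push one box to 11.

102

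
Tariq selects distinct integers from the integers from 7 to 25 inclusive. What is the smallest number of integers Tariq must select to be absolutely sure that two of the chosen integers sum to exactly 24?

15

A set avoiding the sum 24 can contain at most one of each pair {x, 24−x}, plus the 9 elements whose complement lies outside the range or equal to its own complement.
The integers 12, …, 25 (14 of them) are such a set: any two sum to at least 12+13 = 25 > 24.
Any 15th integer completes one of the 5 pairs, so 15 choices force a sum of 24.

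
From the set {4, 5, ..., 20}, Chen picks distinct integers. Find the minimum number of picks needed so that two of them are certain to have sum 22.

11

A set avoiding the sum 22 can contain at most one of each pair {x, 22−x}, plus the 3 elements whose complement lies outside the range or equal to its own complement.
The integers 11, …, 20 (10 of them) are such a set: any two sum to at least 11+12 = 23 > 22.
Pigeonhole: any 11th integer completes one of the 7 pairs, so 11 choices force a sum of 22.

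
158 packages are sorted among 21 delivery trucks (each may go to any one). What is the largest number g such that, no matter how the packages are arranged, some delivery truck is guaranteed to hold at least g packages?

8

The 21 delivery trucks are the holes and the 158 packages are the pigeons.
If every delivery truck held at most 7 packages, the total would be at most 21 × 7 = 147, which is less than 158.
So some delivery truck holds at least ⌈158/21⌉ = 8 packages.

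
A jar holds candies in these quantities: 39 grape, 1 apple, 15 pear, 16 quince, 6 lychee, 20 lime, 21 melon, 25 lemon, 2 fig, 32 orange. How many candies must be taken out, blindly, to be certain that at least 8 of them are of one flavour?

59

Pigeonhole: put each drawn candy into a box by flavour. The largest draw with every box below 8 takes min(count, 7) from each flavour; flavours with fewer than 7 contribute all they have.
Σ min(cᵢ, 7) = 7 + 1 + 7 + 7 + 6 + 7 + 7 + 7 + 2 + 7 = 58.
Draw number 58 + 1 = 59 must push one box to 8.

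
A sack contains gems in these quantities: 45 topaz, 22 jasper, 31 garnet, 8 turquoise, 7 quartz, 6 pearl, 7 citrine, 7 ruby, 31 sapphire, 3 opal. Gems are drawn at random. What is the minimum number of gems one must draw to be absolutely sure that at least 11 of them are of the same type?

An adversary could hand out at most 10 gems per type (6 types run out sooner): 10 + 10 + 10 + 8 + 7 + 6 + 7 + 7 + 10 + 3 = 78 gems and still no type has 11.
By pigeonhole, one more gem lands in a type already at 10, so 79 draws are enough and 78 are not.

79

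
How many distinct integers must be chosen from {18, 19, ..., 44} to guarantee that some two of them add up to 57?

Group the elements by complementary pair {x, 57−x}: {18,39}, {19,38}, {20,37}, …, giving 11 two-element pairs and 5 integers whose partner 57−x falls outside [18,44].
Treating each of those 16 groups as a pigeonhole, one can pick one integer per group — 16 integers — with no two summing to 57.
The 17th integer lands in an occupied pair, forcing a sum of 57.

17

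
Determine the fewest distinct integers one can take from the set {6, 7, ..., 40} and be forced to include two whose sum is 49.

Two chosen integers sum to 49 exactly when both halves of some pair {x, 49−x} with 9 ≤ x ≤ 49−x ≤ 40 are chosen — 16 such pairs.
The remaining 3 elements (those with no distinct partner in range) can never complete a 49-sum, so the worst case takes all of them and one from each pair: 3 + 16 = 19.
The 20th integer has to be the second member of some pair, so 19 + 1 = 20.

20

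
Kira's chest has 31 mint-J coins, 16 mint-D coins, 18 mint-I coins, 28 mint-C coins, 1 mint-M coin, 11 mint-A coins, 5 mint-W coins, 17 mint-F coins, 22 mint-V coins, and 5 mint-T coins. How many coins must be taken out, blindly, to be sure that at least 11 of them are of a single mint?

By pigeonhole, put each drawn coin into a box by mint. The largest draw with every box below 11 takes min(count, 10) from each mint; mints with fewer than 10 contribute all they have.
Σ min(cᵢ, 10) = 10 + 10 + 10 + 10 + 1 + 10 + 5 + 10 + 10 + 5 = 81.
Draw number 81 + 1 = 82 must push one box to 11.

82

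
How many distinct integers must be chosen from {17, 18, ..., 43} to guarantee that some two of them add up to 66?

Group the elements by complementary pair {x, 66−x}: {23,43}, {24,42}, {25,41}, …, giving 10 two-element pairs; the single value 33 (it cannot pair with itself since the integers are distinct); and 6 integers whose partner 66−x falls outside [17,43].
Treating each of those 17 groups as a pigeonhole, one can pick one integer per group — 17 integers — with no two summing to 66.
The 18th integer lands in an occupied pair, forcing a sum of 66.

18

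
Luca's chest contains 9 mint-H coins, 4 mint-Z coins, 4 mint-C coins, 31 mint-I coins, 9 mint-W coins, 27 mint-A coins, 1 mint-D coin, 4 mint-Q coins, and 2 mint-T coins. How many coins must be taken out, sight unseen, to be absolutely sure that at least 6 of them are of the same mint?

36

The 9 mints are the holes; the coins drawn are the pigeons.
To avoid 6 of any one mint, the worst case takes at most 5 of each mint, or every coin of a mint that has fewer than 5.
That gives 5 + 4 + 4 + 5 + 5 + 5 + 1 + 4 + 2 = 35 coins with no mint reaching 6.
The next coin forces some mint to 6, so 35 + 1 = 36.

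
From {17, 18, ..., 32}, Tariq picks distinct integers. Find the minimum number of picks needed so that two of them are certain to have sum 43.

Two chosen integers sum to 43 exactly when both halves of some pair {x, 43−x} with 17 ≤ x ≤ 43−x ≤ 26 are chosen — 5 such pairs.
The remaining 6 elements (those with no distinct partner in range) can never complete a 43-sum, so the worst case takes all of them and one from each pair: 6 + 5 = 11.
The 12th integer has to be the second member of some pair, so 11 + 1 = 12.

12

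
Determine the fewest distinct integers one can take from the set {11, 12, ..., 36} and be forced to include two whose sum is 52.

17

Group the elements by complementary pair {x, 52−x}: {16,36}, {17,35}, {18,34}, …, giving 10 two-element pairs, the single value 26 (it cannot pair with itself since the integers are distinct), and 5 integers whose partner 52−x falls outside [11,36].
Treating each of those 16 groups as a pigeonhole, one can pick one integer per group — 16 integers — with no two summing to 52.
The 17th integer lands in an occupied pair, forcing a sum of 52.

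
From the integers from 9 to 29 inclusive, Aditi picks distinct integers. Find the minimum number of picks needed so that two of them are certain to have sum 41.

13

A set avoiding the sum 41 can contain at most one of each pair {x, 41−x}, plus the 3 elements whose complement lies outside the range.
The integers 9, …, 20 (12 of them) are such a set: any two sum to at least 9+10 = 19 and at most 19+20 = 39 < 41.
Pigeonhole: any 13th integer completes one of the 9 pairs, so 13 choices force a sum of 41.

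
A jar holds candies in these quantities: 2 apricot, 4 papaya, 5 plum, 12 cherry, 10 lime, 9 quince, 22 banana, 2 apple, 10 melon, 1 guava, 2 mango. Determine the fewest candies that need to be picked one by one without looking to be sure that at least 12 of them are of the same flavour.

Put each drawn candy into a box by flavour. The largest draw with every box below 12 takes min(count, 11) from each flavour; flavours with fewer than 11 contribute all they have.
Σ min(cᵢ, 11) = 2 + 4 + 5 + 11 + 10 + 9 + 11 + 2 + 10 + 1 + 2 = 67.
Draw number 67 + 1 = 68 must push one box to 12.

68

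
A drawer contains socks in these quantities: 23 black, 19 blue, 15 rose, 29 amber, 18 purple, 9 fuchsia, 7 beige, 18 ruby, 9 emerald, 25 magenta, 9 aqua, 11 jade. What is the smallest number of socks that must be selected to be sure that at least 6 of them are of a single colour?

By the pigeonhole principle, put each drawn sock into a box by colour. The largest draw with every box below 6 takes min(count, 5) from each colour.
Σ min(cᵢ, 5) = 5 + 5 + 5 + 5 + 5 + 5 + 5 + 5 + 5 + 5 + 5 + 5 = 60.
Draw number 60 + 1 = 61 must push one box to 6.

61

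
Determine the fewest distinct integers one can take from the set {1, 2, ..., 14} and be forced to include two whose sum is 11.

10

Two chosen integers sum to 11 exactly when both halves of some pair {x, 11−x} with 1 ≤ x ≤ 11−x ≤ 10 are chosen — 5 such pairs.
The remaining 4 elements (those with no distinct partner in range) can never complete a 11-sum, so the worst case takes all of them and one from each pair: 4 + 5 = 9.
The 10th integer has to be the second member of some pair, so 9 + 1 = 10.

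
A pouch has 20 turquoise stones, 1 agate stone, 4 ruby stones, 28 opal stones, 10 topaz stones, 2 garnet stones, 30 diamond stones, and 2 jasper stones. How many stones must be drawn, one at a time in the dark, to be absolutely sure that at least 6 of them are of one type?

30

By the pigeonhole principle, put each drawn stone into a box by type. The largest draw with every box below 6 takes min(count, 5) from each type; types with fewer than 5 contribute all they have.
Σ min(cᵢ, 5) = 5 + 1 + 4 + 5 + 5 + 2 + 5 + 2 = 29.
Draw number 29 + 1 = 30 must push one box to 6.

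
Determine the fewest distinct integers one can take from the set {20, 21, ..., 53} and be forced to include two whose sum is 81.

A set avoiding the sum 81 can contain at most one of each pair {x, 81−x}, plus the 8 elements whose complement lies outside the range.
The integers 20, …, 40 (21 of them) are such a set: any two sum to at least 20+21 = 41 and at most 39+40 = 79 < 81.
By pigeonhole, any 22nd integer completes one of the 13 pairs, so 22 choices force a sum of 81.

22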